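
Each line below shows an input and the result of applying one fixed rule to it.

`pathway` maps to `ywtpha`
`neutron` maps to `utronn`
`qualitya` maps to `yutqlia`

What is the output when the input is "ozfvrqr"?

zvrrqo

The transformation: sort the characters into reverse alphabetical order, then delete the last character.
"ozfvrqr" → "zvrrqof" → "zvrrqo".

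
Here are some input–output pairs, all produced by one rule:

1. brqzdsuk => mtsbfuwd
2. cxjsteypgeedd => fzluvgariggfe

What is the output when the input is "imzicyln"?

Looking at the pairs, the operation is to swap the first and last characters, then shift every letter 2 places forward in the alphabet (wrapping around).
Applying both steps to "imzicyln": "nmzicyli", then "pobkeank".

pobkeank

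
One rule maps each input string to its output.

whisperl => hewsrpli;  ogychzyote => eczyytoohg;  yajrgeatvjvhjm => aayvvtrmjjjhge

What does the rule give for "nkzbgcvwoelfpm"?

cbzwvponmlkgfe

The transformation: sort the characters into reverse alphabetical order, then move the last 2 characters to the front (rotate right by 2).
On "nkzbgcvwoelfpm" that produces "cbzwvponmlkgfe".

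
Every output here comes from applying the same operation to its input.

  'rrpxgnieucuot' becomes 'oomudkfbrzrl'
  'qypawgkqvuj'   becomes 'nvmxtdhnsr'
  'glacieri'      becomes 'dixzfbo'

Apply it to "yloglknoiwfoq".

The pattern: shift every letter 3 places backward in the alphabet (wrapping around), then delete the last character.
Working it through for "yloglknoiwfoq": intermediate "vildihklftcln", final "vildihklftcl".
(Check on "glacieri": → "dixzfbof" → "dixzfbo" ✓)

vildihklftcl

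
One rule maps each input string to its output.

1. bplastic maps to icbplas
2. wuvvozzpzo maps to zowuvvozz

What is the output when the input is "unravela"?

launrav

Looking at the pairs, the operation is to move the last 2 characters to the front (rotate right by 2), then delete the last character.
On "unravela": the first step gives "launrave", and the second then gives "launrav".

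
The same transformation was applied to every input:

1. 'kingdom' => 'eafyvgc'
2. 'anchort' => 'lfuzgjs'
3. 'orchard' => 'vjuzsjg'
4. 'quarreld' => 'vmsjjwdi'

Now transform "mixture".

Looking at the pairs, the operation is to shift every letter 8 places backward in the alphabet (wrapping around), then swap the first and last characters.
On "mixture" that produces "waplmje".

waplmje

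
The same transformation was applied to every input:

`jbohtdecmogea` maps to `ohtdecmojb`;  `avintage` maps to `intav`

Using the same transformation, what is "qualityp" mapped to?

aliqu

The pattern: delete the last 3 characters, then move the first 2 characters to the end (rotate left by 2).
On "qualityp": the first step gives "quali", and the second then gives "aliqu".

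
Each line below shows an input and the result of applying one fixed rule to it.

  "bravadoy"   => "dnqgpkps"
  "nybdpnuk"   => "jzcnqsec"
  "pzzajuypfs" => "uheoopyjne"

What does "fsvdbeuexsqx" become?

In each case the input is transformed by: shift every letter 11 places backward in the alphabet (wrapping around), then move the last 2 characters to the front (rotate right by 2).
For "fsvdbeuexsqx", step one produces "uhksqtjtmhfm"; step two turns that into "fmuhksqtjtmh".

fmuhksqtjtmh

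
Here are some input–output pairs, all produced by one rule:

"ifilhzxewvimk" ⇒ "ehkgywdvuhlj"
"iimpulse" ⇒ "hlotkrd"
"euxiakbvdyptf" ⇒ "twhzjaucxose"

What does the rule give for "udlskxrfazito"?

ckrjwqezyhsn

The transformation: delete the first character, then shift every letter 1 place backward in the alphabet (wrapping around).
Starting from "udlskxrfazito": after the first operation, "dlskxrfazito"; after the second, "ckrjwqezyhsn".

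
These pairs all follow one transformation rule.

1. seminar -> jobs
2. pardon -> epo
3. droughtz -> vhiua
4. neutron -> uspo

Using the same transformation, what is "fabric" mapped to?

Each output is the input with this applied: delete the first 3 characters, then shift every letter 1 place forward in the alphabet (wrapping around).
Starting from "fabric": after the first operation, "ric"; after the second, "sjd".

sjd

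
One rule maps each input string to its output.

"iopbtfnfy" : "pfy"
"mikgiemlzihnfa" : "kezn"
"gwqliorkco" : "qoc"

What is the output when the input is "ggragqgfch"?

Each output is the input with this applied: keep one character in every 3, starting at position 3 (positions 3rd, 6th, 9th, ...).
Applying that to "ggragqgfch" gives "rqc".

rqc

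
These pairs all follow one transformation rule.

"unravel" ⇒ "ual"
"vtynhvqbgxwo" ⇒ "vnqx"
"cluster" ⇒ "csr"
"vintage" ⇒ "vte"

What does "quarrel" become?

What's happening: keep one character in every 3, starting at position 1 (positions 1st, 4th, 7th, ...).
On "quarrel" that produces "qrl".

qrl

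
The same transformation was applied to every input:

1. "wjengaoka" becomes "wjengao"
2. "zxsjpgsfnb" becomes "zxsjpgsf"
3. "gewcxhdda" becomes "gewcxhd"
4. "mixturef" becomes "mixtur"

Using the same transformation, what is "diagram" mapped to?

Each output is the input with this applied: delete the last 2 characters.
Doing the same to "diagram": "diagr".

diagr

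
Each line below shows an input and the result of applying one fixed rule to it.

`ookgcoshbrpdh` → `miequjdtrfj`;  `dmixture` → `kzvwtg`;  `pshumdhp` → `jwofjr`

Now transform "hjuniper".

wpkrgt

Rule — delete the first 2 characters, then shift every letter 2 places forward in the alphabet (wrapping around).
Working it through for "hjuniper": intermediate "uniper", final "wpkrgt".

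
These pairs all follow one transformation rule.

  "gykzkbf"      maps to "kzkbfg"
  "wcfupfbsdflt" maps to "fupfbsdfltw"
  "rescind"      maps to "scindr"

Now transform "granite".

aniteg

The rule is to move the first character to the end, then delete the first character.
Working it through for "granite": intermediate "raniteg", final "aniteg".
(Check on "wcfupfbsdflt": → "cfupfbsdfltw" → "fupfbsdfltw" ✓)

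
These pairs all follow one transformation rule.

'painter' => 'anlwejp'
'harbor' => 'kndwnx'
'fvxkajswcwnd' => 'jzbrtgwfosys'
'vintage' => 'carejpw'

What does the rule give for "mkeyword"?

The rule is to shift every letter 4 places backward in the alphabet (wrapping around), then move the last 2 characters to the front (rotate right by 2).
Working it through for "mkeyword": intermediate "igausknz", final "nzigausk".

nzigausk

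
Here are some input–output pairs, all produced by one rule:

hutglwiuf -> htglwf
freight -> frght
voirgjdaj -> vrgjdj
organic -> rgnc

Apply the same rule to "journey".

Each output is the input with this applied: remove every vowel.
So "journey" becomes "jrny".

jrny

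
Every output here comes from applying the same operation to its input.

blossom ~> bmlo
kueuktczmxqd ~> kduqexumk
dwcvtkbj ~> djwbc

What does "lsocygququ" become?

lusqouc

The transformation: take characters alternately from the front and the back (1st, last, 2nd, 2nd-last, ...), then delete the last 3 characters.
Starting from "lsocygququ": after the first operation, "lusqoucqyg"; after the second, "lusqouc".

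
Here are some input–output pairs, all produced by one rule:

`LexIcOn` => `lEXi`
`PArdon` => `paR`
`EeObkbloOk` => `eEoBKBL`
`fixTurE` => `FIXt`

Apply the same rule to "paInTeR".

PAiN

The pattern: delete the last 3 characters, then flip the case of every letter.
Working it through for "paInTeR": intermediate "paIn", final "PAiN".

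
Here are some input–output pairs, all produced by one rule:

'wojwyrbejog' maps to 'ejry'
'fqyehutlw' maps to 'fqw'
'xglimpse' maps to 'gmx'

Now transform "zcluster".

The transformation: sort the characters into alphabetical order, then keep one character in every 3, starting at position 2 (positions 2nd, 5th, 8th, ...).
"zcluster" → "celrstuz" → "esz".

esz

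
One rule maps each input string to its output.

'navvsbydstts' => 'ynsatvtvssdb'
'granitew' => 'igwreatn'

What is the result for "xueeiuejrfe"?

uxeuferejie

The transformation: take characters alternately from the front and the back (1st, last, 2nd, 2nd-last, ...), then move the last character to the front.
Applying that to "xueeiuejrfe" gives "uxeuferejie".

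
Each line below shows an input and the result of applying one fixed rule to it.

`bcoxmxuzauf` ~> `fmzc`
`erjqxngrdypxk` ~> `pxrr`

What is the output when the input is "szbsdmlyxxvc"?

vdyz

Each output is the input with this applied: keep one character in every 3, starting at position 2 (positions 2nd, 5th, 8th, ...), then swap the first and last characters.
On "szbsdmlyxxvc": the first step gives "zdyv", and the second then gives "vdyz".
(Check on "erjqxngrdypxk": → "rxrp" → "pxrr" ✓)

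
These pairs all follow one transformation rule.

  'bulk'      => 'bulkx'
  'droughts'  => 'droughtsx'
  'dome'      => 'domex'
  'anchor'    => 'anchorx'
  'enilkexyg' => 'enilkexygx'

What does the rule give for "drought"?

What's happening: append "x".
Applying that to "drought" gives "droughtx".

droughtx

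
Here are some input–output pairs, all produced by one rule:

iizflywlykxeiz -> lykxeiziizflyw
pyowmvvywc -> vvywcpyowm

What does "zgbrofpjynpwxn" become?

jynpwxnzgbrofp

Each output is the input with this applied: swap the front and back halves of the string.
Doing the same to "zgbrofpjynpwxn": "jynpwxnzgbrofp".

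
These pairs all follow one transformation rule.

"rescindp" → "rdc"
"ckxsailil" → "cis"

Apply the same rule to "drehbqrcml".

The rule is to take characters alternately from the front and the back (1st, last, 2nd, 2nd-last, ...), then keep one character in every 3, starting at position 1 (positions 1st, 4th, 7th, ...).
On "drehbqrcml": the first step gives "dlrmechrbq", and the second then gives "dmhq".

dmhq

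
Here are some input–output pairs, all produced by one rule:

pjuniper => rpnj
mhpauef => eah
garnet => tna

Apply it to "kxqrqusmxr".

rmurx

Looking at the pairs, the operation is to keep every other character starting from the second (positions 2nd, 4th, 6th, ...), then reverse the string.
Working it through for "kxqrqusmxr": intermediate "xrumr", final "rmurx".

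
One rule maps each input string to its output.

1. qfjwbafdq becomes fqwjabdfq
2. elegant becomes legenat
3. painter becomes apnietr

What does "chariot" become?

The pattern: swap each adjacent pair of characters (1↔2, 3↔4, ...).
On "chariot" that produces "hcraoit".

hcraoit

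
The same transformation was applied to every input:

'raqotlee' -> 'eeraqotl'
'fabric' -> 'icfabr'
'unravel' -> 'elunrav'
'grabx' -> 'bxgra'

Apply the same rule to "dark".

The rule is to move the last 2 characters to the front (rotate right by 2).
"dark" → "rkda".

rkda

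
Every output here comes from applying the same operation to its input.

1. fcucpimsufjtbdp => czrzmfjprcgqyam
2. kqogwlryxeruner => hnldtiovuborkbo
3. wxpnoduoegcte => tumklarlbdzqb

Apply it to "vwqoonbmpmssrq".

In each case the input is transformed by: shift every letter 3 places backward in the alphabet (wrapping around).
So "vwqoonbmpmssrq" becomes "stnllkyjmjppon".

stnllkyjmjppon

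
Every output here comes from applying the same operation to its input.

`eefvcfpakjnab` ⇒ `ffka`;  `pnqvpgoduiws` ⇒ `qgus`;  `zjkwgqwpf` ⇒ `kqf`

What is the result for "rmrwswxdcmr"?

rwc

The pattern: keep one character in every 3, starting at position 3 (positions 3rd, 6th, 9th, ...).
Doing the same to "rmrwswxdcmr": "rwc".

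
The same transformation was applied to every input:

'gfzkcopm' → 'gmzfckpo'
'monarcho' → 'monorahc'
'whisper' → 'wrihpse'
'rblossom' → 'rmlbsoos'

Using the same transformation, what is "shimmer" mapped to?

srihmme

What's happening: move the last character to the front, then swap each adjacent pair of characters (1↔2, 3↔4, ...).
"shimmer" → "rshimme" → "srihmme".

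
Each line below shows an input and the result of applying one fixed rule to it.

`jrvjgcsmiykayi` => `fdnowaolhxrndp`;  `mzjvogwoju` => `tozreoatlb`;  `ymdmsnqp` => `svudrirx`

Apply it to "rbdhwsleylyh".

qdmwgimbxqjd

Looking at the pairs, the operation is to shift every letter 5 places forward in the alphabet (wrapping around), then move the last 3 characters to the front (rotate right by 3).
On "rbdhwsleylyh" that produces "qdmwgimbxqjd".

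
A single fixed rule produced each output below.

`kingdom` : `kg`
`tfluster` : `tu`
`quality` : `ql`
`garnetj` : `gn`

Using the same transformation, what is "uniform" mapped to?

uf

The rule is to move the last 2 characters to the front (rotate right by 2), then keep one character in every 3, starting at position 3 (positions 3rd, 6th, 9th, ...).
Applying both steps to "uniform": "rmunifo", then "uf".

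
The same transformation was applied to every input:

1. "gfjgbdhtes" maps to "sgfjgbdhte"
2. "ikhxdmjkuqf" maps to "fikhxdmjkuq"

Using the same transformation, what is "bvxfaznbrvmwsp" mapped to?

pbvxfaznbrvmws

Rule — move the last character to the front.
Applying that to "bvxfaznbrvmwsp" gives "pbvxfaznbrvmws".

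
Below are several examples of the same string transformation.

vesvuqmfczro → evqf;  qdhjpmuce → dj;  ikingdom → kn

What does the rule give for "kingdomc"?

Rule — keep every other character starting from the second (positions 2nd, 4th, 6th, ...), then delete the last 2 characters.
"kingdomc" → "igoc" → "ig".

ig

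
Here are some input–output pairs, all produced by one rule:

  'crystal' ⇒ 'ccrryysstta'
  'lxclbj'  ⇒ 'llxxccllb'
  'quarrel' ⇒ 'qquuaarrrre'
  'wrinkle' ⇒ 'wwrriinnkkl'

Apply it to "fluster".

fflluusstte

In each case the input is transformed by: double every character, then delete the last 3 characters.
On "fluster": the first step gives "fflluusstteerr", and the second then gives "fflluusstte".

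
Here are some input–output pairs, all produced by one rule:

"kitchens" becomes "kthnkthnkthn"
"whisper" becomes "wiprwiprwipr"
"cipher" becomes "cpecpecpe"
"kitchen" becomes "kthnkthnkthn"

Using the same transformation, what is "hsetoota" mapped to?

heotheotheot

Rule — keep every other character starting from the first (positions 1st, 3rd, 5th, ...), then write the whole string 3 times in a row.
"hsetoota" → "heotheotheot".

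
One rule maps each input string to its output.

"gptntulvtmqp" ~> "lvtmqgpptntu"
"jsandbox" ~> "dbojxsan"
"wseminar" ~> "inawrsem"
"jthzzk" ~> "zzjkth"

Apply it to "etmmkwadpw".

wadpewtmmk

What's happening: swap the first and last characters, then swap the front and back halves of the string.
"etmmkwadpw" → "wtmmkwadpe" → "wadpewtmmk".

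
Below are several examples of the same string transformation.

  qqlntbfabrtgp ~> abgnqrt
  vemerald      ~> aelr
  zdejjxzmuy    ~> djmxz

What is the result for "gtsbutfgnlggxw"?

Looking at the pairs, the operation is to sort the characters into alphabetical order, then keep every other character starting from the first (positions 1st, 3rd, 5th, ...).
For "gtsbutfgnlggxw", step one produces "bfgggglnsttuwx"; step two turns that into "bgglstw".

bgglstw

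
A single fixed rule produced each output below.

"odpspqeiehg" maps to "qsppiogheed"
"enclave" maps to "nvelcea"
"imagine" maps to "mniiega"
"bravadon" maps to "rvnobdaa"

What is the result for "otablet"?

The transformation: sort the characters into reverse alphabetical order, then swap each adjacent pair of characters (1↔2, 3↔4, ...).
Applying both steps to "otablet": "ttoleba", then "ttlobea".

ttlobea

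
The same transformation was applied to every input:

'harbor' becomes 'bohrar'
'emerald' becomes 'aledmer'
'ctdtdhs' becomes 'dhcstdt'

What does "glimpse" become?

psgelim

Looking at the pairs, the operation is to swap the first and last characters, then move the last 3 characters to the front (rotate right by 3).
Applying both steps to "glimpse": "elimpsg", then "psgelim".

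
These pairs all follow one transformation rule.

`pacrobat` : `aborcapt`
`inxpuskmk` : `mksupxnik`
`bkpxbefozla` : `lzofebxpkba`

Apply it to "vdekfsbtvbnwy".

Each output is the input with this applied: reverse the string, then move the first character to the end.
For "vdekfsbtvbnwy", step one produces "ywnbvtbsfkedv"; step two turns that into "wnbvtbsfkedvy".

wnbvtbsfkedvy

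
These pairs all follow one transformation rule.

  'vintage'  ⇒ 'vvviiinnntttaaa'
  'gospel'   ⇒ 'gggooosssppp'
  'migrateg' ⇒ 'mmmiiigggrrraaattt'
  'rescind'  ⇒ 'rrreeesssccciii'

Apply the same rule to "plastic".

The rule is to delete the last 2 characters, then repeat every character 3 times.
Doing the same to "plastic": "ppplllaaasssttt".

ppplllaaasssttt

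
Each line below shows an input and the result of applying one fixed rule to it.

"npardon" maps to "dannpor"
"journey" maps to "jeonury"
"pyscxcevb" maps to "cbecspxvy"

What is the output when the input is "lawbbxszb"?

babbslxwz

Looking at the pairs, the operation is to sort the characters into alphabetical order, then swap each adjacent pair of characters (1↔2, 3↔4, ...).
Working it through for "lawbbxszb": intermediate "abbblswxz", final "babbslxwz".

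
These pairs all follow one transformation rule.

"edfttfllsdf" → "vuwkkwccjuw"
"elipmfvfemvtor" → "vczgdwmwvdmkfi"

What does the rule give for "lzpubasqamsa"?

cqglsrjhrdjr

Looking at the pairs, the operation is to shift every letter 9 places backward in the alphabet (wrapping around).
On "lzpubasqamsa" that produces "cqglsrjhrdjr".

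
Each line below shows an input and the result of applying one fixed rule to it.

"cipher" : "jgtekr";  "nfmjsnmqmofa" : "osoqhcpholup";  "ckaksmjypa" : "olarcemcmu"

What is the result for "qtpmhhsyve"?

In each case the input is transformed by: shift every letter 2 places forward in the alphabet (wrapping around), then swap the front and back halves of the string.
On "qtpmhhsyve" that produces "juaxgsvroj".
(Check on "cipher": → "ekrjgt" → "jgtekr" ✓)

juaxgsvroj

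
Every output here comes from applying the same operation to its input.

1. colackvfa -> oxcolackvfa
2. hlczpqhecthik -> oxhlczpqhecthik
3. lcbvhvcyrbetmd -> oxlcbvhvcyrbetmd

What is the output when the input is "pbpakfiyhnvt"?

oxpbpakfiyhnvt

Each output is the input with this applied: prepend "ox".
So "pbpakfiyhnvt" becomes "oxpbpakfiyhnvt".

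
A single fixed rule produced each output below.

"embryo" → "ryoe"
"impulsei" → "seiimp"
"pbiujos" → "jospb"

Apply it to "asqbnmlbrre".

In each case the input is transformed by: move the last 3 characters to the front (rotate right by 3), then delete the last 2 characters.
"asqbnmlbrre" → "rreasqbnmlb" → "rreasqbnm".
(Check on "embryo": → "ryoemb" → "ryoe" ✓)

rreasqbnm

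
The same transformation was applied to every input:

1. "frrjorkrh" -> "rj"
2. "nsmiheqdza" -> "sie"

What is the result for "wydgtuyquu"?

ygu

Each output is the input with this applied: keep every other character starting from the second (positions 2nd, 4th, 6th, ...), then delete the last 2 characters.
For "wydgtuyquu", step one produces "yguqu"; step two turns that into "ygu".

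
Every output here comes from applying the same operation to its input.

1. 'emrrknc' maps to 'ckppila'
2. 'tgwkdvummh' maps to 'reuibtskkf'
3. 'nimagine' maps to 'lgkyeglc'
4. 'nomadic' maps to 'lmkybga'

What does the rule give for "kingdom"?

iglebmk

What's happening: shift every letter 2 places backward in the alphabet (wrapping around).
On "kingdom" that produces "iglebmk".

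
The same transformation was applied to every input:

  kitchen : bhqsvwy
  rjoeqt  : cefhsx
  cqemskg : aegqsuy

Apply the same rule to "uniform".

abcfitw

Each output is the input with this applied: shift every letter 12 places backward in the alphabet (wrapping around), then sort the characters into alphabetical order.
Applying both steps to "uniform": "ibwtcfa", then "abcfitw".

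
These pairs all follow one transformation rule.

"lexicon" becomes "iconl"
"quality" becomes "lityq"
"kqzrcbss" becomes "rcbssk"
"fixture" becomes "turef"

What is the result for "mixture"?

The pattern: move the first character to the end, then delete the first 2 characters.
Starting from "mixture": after the first operation, "ixturem"; after the second, "turem".

turem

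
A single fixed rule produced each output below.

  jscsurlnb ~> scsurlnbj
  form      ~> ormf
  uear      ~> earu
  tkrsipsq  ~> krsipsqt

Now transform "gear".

Each output is the input with this applied: move the first character to the end.
So "gear" becomes "earg".

earg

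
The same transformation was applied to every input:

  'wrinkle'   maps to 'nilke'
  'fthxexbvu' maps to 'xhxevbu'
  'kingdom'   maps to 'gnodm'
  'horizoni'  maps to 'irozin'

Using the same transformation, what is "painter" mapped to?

nietr

In each case the input is transformed by: swap each adjacent pair of characters (1↔2, 3↔4, ...), then delete the first 2 characters.
On "painter": the first step gives "apnietr", and the second then gives "nietr".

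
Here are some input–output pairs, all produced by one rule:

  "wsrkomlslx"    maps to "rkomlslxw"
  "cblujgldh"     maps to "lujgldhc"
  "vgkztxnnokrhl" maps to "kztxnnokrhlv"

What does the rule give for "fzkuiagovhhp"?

Rule — move the first 2 characters to the end (rotate left by 2), then delete the last character.
Applying that to "fzkuiagovhhp" gives "kuiagovhhpf".

kuiagovhhpf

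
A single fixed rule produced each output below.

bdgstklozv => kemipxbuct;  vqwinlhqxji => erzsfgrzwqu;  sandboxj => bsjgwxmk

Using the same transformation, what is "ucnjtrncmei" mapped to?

drlnwvslcwa

Looking at the pairs, the operation is to take characters alternately from the front and the back (1st, last, 2nd, 2nd-last, ...), then shift every letter 9 places forward in the alphabet (wrapping around).
For "ucnjtrncmei", step one produces "uicenmjctnr"; step two turns that into "drlnwvslcwa".
(Check on "vqwinlhqxji": → "viqjwxiqnhl" → "erzsfgrzwqu" ✓)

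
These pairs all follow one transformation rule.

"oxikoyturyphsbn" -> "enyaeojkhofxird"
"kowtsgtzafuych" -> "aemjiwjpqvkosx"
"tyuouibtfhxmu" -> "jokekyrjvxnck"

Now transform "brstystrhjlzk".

rhijoijhxzbpa

The rule is to shift every letter 10 places backward in the alphabet (wrapping around).
So "brstystrhjlzk" becomes "rhijoijhxzbpa".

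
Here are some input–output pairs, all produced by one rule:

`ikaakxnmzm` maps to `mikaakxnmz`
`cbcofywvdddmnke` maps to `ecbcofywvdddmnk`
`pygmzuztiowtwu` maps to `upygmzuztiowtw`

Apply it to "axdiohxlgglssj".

Each output is the input with this applied: move the last character to the front.
So "axdiohxlgglssj" becomes "jaxdiohxlgglss".

jaxdiohxlgglss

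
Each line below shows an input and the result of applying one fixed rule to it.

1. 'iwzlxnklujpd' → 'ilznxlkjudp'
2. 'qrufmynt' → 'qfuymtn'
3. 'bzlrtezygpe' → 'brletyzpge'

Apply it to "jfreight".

jergith

What's happening: swap each adjacent pair of characters (1↔2, 3↔4, ...), then delete the first character.
For "jfreight", step one produces "fjergith"; step two turns that into "jergith".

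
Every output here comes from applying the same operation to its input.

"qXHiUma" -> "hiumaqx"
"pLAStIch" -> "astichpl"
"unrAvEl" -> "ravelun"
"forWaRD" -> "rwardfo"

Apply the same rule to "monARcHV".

The transformation: move the first 2 characters to the end (rotate left by 2), then convert every letter to lowercase.
On "monARcHV": the first step gives "nARcHVmo", and the second then gives "narchvmo".

narchvmo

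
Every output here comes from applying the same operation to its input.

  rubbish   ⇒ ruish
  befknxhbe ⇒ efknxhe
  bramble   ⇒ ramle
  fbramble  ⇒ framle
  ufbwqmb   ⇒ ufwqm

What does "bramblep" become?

ramlep

Each output is the input with this applied: remove every "b".
For "bramblep" the result is "ramlep".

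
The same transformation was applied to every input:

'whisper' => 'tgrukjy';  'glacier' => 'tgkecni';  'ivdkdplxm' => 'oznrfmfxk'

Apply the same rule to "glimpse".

What's happening: shift every letter 2 places forward in the alphabet (wrapping around), then reverse the string.
On "glimpse": the first step gives "inkorug", and the second then gives "gurokni".

gurokni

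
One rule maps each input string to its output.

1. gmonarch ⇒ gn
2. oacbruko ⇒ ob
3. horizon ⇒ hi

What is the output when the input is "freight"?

fi

The rule is to move the last 2 characters to the front (rotate right by 2), then keep one character in every 3, starting at position 3 (positions 3rd, 6th, 9th, ...).
So "freight" becomes "fi".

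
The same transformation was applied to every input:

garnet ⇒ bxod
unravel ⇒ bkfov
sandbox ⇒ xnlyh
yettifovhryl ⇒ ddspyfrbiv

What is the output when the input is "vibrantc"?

What's happening: delete the first 2 characters, then shift every letter 10 places forward in the alphabet (wrapping around).
Starting from "vibrantc": after the first operation, "brantc"; after the second, "lbkxdm".
(Check on "garnet": → "rnet" → "bxod" ✓)

lbkxdm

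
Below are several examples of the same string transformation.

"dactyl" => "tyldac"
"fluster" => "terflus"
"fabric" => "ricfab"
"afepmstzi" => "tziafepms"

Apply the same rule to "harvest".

Rule — move the last 3 characters to the front (rotate right by 3).
On "harvest" that produces "estharv".

estharv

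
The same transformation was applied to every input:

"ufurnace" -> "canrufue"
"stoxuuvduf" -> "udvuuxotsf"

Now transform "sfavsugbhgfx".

Each output is the input with this applied: move the last character to the front, then reverse the string.
Starting from "sfavsugbhgfx": after the first operation, "xsfavsugbhgf"; after the second, "fghbgusvafsx".
(Check on "ufurnace": → "eufurnac" → "canrufue" ✓)

fghbgusvafsx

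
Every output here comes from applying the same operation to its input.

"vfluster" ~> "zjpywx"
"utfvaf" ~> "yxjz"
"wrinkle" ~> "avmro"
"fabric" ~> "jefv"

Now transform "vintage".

zmrxe

Each output is the input with this applied: delete the last 2 characters, then shift every letter 4 places forward in the alphabet (wrapping around).
Working it through for "vintage": intermediate "vinta", final "zmrxe".
(Check on "utfvaf": → "utfv" → "yxjz" ✓)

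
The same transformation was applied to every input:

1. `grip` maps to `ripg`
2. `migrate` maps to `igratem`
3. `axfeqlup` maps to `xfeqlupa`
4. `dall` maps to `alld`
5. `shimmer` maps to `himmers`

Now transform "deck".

What's happening: move the first character to the end.
For "deck" the result is "eckd".

eckd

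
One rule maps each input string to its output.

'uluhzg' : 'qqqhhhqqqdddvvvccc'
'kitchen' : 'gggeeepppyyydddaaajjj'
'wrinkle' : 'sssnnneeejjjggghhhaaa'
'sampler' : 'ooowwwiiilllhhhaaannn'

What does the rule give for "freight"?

bbbnnnaaaeeecccdddppp

In each case the input is transformed by: shift every letter 4 places backward in the alphabet (wrapping around), then repeat every character 3 times.
Applying both steps to "freight": "bnaecdp", then "bbbnnnaaaeeecccdddppp".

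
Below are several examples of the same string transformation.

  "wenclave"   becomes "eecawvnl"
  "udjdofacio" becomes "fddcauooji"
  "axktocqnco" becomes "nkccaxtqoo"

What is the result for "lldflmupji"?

In each case the input is transformed by: sort the characters into reverse alphabetical order, then swap the front and back halves of the string.
Applying both steps to "lldflmupji": "upmllljifd", then "ljifdupmll".

ljifdupmll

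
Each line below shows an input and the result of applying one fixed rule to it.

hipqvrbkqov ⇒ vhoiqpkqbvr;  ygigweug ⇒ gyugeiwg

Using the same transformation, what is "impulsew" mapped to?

What's happening: reverse the string, then take characters alternately from the front and the back (1st, last, 2nd, 2nd-last, ...).
For "impulsew", step one produces "weslupmi"; step two turns that into "wiemsplu".

wiemsplu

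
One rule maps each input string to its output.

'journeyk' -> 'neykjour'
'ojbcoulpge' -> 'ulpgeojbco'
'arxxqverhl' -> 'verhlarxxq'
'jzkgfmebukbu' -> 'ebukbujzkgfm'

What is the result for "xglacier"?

cierxgla

The transformation: swap the front and back halves of the string.
Doing the same to "xglacier": "cierxgla".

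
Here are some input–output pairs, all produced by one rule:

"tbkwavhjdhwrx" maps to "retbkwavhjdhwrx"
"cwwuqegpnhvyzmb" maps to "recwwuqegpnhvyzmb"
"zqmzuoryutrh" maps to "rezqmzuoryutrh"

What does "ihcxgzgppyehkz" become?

reihcxgzgppyehkz

The pattern: prepend "re".
"ihcxgzgppyehkz" → "reihcxgzgppyehkz".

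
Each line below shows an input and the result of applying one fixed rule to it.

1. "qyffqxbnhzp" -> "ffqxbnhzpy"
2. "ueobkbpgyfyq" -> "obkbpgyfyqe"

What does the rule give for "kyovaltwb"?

ovaltwby

In each case the input is transformed by: delete the first character, then move the first character to the end.
Working it through for "kyovaltwb": intermediate "yovaltwb", final "ovaltwby".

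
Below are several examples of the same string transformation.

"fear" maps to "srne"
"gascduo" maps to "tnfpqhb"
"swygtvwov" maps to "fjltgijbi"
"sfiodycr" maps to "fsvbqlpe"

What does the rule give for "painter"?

cnvagre

Rule — shift every letter 13 places forward in the alphabet (wrapping around) — i.e. ROT13.
For "painter" the result is "cnvagre".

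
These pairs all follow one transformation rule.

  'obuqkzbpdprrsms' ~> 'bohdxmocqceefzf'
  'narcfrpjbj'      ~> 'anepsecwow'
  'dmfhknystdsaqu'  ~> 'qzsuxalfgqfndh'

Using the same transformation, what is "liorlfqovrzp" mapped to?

yvbeysdbiemc

What's happening: shift every letter 13 places forward in the alphabet (wrapping around) — i.e. ROT13.
Doing the same to "liorlfqovrzp": "yvbeysdbiemc".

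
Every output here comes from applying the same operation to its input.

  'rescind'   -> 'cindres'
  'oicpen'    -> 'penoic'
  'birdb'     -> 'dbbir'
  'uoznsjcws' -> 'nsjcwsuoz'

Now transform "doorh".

What's happening: move the first 3 characters to the end (rotate left by 3).
So "doorh" becomes "rhdoo".

rhdoo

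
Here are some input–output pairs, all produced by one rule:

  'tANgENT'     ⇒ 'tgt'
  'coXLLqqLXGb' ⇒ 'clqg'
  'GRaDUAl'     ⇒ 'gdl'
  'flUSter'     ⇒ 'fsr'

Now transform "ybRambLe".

Rule — keep one character in every 3, starting at position 1 (positions 1st, 4th, 7th, ...), then convert every letter to lowercase.
Starting from "ybRambLe": after the first operation, "yaL"; after the second, "yal".

yal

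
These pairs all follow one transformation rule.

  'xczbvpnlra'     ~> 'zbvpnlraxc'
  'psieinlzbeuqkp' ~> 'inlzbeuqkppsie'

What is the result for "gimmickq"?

immickqg

The transformation: swap the front and back halves of the string, then move the last 3 characters to the front (rotate right by 3).
On "gimmickq": the first step gives "ickqgimm", and the second then gives "immickqg".
(Check on "psieinlzbeuqkp": → "zbeuqkppsieinl" → "inlzbeuqkppsie" ✓)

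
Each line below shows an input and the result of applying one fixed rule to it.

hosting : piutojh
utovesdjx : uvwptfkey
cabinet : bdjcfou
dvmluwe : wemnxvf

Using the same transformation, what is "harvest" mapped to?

biwstfu

Rule — swap each adjacent pair of characters (1↔2, 3↔4, ...), then shift every letter 1 place forward in the alphabet (wrapping around).
For "harvest" the result is "biwstfu".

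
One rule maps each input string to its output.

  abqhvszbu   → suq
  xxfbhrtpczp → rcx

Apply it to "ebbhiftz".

The pattern: move the first 3 characters to the end (rotate left by 3), then keep one character in every 3, starting at position 3 (positions 3rd, 6th, 9th, ...).
On "ebbhiftz": the first step gives "hiftzebb", and the second then gives "fe".

fe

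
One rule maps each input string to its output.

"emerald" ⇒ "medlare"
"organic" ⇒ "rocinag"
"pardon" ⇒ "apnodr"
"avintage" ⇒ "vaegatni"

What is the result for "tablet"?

The rule is to move the first 2 characters to the end (rotate left by 2), then reverse the string.
Starting from "tablet": after the first operation, "bletta"; after the second, "attelb".

attelb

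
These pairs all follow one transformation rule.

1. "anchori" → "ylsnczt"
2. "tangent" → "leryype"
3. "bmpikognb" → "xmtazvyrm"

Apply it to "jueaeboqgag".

fulpmpbzlrr

The transformation: swap each adjacent pair of characters (1↔2, 3↔4, ...), then shift every letter 11 places forward in the alphabet (wrapping around).
Working it through for "jueaeboqgag": intermediate "ujaebeqoagg", final "fulpmpbzlrr".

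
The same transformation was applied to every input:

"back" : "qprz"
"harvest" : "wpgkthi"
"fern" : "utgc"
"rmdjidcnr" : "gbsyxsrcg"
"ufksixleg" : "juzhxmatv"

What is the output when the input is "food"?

The transformation: shift every letter 11 places backward in the alphabet (wrapping around).
Doing the same to "food": "udds".

udds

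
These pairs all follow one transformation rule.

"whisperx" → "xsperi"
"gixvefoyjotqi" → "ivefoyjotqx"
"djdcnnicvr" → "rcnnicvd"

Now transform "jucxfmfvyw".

The pattern: delete the first 2 characters, then swap the first and last characters.
Applying both steps to "jucxfmfvyw": "cxfmfvyw", then "wxfmfvyc".

wxfmfvyc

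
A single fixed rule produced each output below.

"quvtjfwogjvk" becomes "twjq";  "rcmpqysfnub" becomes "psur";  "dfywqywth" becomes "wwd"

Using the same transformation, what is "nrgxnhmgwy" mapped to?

Looking at the pairs, the operation is to keep one character in every 3, starting at position 1 (positions 1st, 4th, 7th, ...), then move the first character to the end.
"nrgxnhmgwy" → "nxmy" → "xmyn".
(Check on "dfywqywth": → "dww" → "wwd" ✓)

xmyn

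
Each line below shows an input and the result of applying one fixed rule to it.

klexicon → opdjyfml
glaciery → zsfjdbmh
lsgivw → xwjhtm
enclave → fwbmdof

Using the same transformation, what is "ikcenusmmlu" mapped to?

Looking at the pairs, the operation is to reverse the string, then shift every letter 1 place forward in the alphabet (wrapping around).
Starting from "ikcenusmmlu": after the first operation, "ulmmsunecki"; after the second, "vmnntvofdlj".

vmnntvofdlj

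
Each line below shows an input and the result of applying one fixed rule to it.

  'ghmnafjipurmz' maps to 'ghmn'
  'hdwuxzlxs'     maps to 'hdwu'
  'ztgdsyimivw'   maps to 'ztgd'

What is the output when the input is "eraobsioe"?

erao

The rule is to keep only the first 4 characters.
For "eraobsioe" the result is "erao".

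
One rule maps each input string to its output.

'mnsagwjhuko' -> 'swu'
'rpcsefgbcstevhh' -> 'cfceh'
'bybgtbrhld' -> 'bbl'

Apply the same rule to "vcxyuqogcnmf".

xqcf

Looking at the pairs, the operation is to keep one character in every 3, starting at position 3 (positions 3rd, 6th, 9th, ...).
So "vcxyuqogcnmf" becomes "xqcf".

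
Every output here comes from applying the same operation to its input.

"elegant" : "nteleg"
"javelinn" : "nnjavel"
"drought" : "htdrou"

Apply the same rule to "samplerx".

Rule — move the last 3 characters to the front (rotate right by 3), then delete the first character.
Applying both steps to "samplerx": "erxsampl", then "rxsampl".

rxsampl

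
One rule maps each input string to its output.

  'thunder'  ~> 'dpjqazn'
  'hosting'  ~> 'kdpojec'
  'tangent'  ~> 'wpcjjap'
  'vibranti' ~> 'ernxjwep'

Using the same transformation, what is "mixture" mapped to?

What's happening: swap each adjacent pair of characters (1↔2, 3↔4, ...), then shift every letter 4 places backward in the alphabet (wrapping around).
For "mixture" the result is "eiptnqa".

eiptnqa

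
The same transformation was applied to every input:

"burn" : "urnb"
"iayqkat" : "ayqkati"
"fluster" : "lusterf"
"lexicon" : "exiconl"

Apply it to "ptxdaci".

txdacip

Each output is the input with this applied: move the first character to the end.
"ptxdaci" → "txdacip".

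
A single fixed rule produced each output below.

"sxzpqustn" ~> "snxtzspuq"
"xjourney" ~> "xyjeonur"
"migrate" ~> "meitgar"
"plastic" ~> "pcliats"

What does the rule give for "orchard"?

odrrcah

The transformation: take characters alternately from the front and the back (1st, last, 2nd, 2nd-last, ...).
For "orchard" the result is "odrrcah".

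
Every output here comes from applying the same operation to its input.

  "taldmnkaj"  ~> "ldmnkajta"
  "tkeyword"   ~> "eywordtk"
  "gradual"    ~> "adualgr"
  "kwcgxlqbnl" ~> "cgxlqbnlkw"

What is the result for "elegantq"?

egantqel

The rule is to move the first 2 characters to the end (rotate left by 2).
Doing the same to "elegantq": "egantqel".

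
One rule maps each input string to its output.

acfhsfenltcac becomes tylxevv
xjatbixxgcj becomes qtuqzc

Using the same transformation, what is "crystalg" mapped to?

vrme

In each case the input is transformed by: shift every letter 7 places backward in the alphabet (wrapping around), then keep every other character starting from the first (positions 1st, 3rd, 5th, ...).
On "crystalg" that produces "vrme".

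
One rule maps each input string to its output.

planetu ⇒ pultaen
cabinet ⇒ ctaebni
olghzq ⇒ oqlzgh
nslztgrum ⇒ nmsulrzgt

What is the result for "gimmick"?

What's happening: take characters alternately from the front and the back (1st, last, 2nd, 2nd-last, ...).
For "gimmick" the result is "gkicmim".

gkicmim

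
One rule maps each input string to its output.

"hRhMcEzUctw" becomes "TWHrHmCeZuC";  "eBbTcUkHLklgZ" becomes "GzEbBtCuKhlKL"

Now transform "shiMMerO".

Looking at the pairs, the operation is to move the last 2 characters to the front (rotate right by 2), then flip the case of every letter.
For "shiMMerO", step one produces "rOshiMMe"; step two turns that into "RoSHImmE".
(Check on "eBbTcUkHLklgZ": → "gZeBbTcUkHLkl" → "GzEbBtCuKhlKL" ✓)

RoSHImmE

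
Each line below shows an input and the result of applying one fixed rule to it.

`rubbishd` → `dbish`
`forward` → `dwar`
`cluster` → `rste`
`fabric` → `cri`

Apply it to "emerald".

The rule is to delete the first 3 characters, then move the last character to the front.
Applying both steps to "emerald": "rald", then "dral".

dral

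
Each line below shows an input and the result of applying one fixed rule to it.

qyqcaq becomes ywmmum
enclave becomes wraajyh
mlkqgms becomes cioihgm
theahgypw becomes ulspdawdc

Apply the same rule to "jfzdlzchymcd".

The transformation: shift every letter 4 places backward in the alphabet (wrapping around), then move the last 3 characters to the front (rotate right by 3).
Doing the same to "jfzdlzchymcd": "iyzfbvzhvydu".

iyzfbvzhvydu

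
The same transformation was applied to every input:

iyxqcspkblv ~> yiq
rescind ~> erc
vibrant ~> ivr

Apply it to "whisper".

The transformation: swap each adjacent pair of characters (1↔2, 3↔4, ...), then keep only the first 3 characters.
Working it through for "whisper": intermediate "hwsiepr", final "hws".

hws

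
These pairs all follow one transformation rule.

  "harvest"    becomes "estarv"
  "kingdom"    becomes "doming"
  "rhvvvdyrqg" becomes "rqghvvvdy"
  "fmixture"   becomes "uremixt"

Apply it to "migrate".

The transformation: delete the first character, then move the last 3 characters to the front (rotate right by 3).
On "migrate" that produces "ateigr".

ateigr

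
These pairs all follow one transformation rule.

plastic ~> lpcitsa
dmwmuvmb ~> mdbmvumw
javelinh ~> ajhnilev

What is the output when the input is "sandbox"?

In each case the input is transformed by: reverse the string, then move the last 2 characters to the front (rotate right by 2).
On "sandbox": the first step gives "xobdnas", and the second then gives "asxobdn".

asxobdn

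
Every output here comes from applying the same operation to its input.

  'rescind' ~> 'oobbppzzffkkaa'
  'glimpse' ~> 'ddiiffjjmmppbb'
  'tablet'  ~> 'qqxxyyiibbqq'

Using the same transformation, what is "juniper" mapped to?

Each output is the input with this applied: double every character, then shift every letter 3 places backward in the alphabet (wrapping around).
On "juniper": the first step gives "jjuunniippeerr", and the second then gives "ggrrkkffmmbboo".

ggrrkkffmmbboo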